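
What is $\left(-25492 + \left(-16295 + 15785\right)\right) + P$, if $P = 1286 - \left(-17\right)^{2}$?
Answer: $-25005$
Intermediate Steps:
$P = 997$ ($P = 1286 - 289 = 997$)
$\left(-25492 + \left(-16295 + 15785\right)\right) + P = \left(-25492 + \left(-16295 + 15785\right)\right) + 997 = \left(-25492 - 510\right) + 997 = -26002 + 997 = -25005$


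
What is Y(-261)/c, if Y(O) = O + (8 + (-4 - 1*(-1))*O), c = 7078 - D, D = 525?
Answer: 530/6553 ≈ 0.080879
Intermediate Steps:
c = 6553 (c = 7078 - 1*525 = 7078 - 525 = 6553)
Y(O) = 8 - 2*O (Y(O) = O + (8 + (-4 + 1)*O) = O + (8 - 3*O) = 8 - 2*O)
Y(-261)/c = (8 - 2*(-261))/6553 = (8 + 522)*(1/6553) = 530*(1/6553) = 530/6553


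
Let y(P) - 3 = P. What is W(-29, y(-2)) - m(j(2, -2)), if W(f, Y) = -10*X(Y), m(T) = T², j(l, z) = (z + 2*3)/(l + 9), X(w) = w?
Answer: -1226/121 ≈ -10.132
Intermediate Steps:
y(P) = 3 + P
j(l, z) = (6 + z)/(9 + l) (j(l, z) = (z + 6)/(9 + l) = (6 + z)/(9 + l))
W(f, Y) = -10*Y
W(-29, y(-2)) - m(j(2, -2)) = -10*(3 - 2) - ((6 - 2)/(9 + 2))² = -10*1 - (4/11)² = -10 - ((1/11)*4)² = -10 - (4/11)² = -10 - 1*16/121 = -10 - 16/121 = -1226/121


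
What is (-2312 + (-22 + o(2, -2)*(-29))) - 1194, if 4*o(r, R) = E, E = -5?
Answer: -13967/4 ≈ -3491.8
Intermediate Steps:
o(r, R) = -5/4 (o(r, R) = (¼)*(-5) = -5/4)
(-2312 + (-22 + o(2, -2)*(-29))) - 1194 = (-2312 + (-22 - 5/4*(-29))) - 1194 = (-2312 + (-22 + 145/4)) - 1194 = (-2312 + 57/4) - 1194 = -9191/4 - 1194 = -13967/4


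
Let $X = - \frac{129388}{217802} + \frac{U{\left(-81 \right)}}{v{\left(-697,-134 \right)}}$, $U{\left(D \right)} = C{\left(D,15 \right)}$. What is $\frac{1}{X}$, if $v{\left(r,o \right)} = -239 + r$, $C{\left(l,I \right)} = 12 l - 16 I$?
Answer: $\frac{653406}{457913} \approx 1.4269$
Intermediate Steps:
$C{\left(l,I \right)} = - 16 I + 12 l$
$U{\left(D \right)} = -240 + 12 D$ ($U{\left(D \right)} = \left(-16\right) 15 + 12 D = -240 + 12 D$)
$X = \frac{457913}{653406}$ ($X = - \frac{129388}{217802} + \frac{-240 + 12 \left(-81\right)}{-239 - 697} = \left(-129388\right) \frac{1}{217802} + \frac{-240 - 972}{-936} = - \frac{64694}{108901} - - \frac{101}{78} = - \frac{64694}{108901} + \frac{101}{78} = \frac{457913}{653406} \approx 0.70081$)
$\frac{1}{X} = \frac{1}{\frac{457913}{653406}} = \frac{653406}{457913}$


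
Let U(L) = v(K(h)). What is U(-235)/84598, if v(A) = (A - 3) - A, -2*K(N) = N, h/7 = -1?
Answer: -3/84598 ≈ -3.5462e-5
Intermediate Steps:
h = -7 (h = 7*(-1) = -7)
K(N) = -N/2
v(A) = -3 (v(A) = (-3 + A) - A = -3)
U(L) = -3
U(-235)/84598 = -3/84598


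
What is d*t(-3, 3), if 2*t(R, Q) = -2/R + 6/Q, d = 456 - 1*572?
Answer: -464/3 ≈ -154.67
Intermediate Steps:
d = -116 (d = 456 - 572 = -116)
t(R, Q) = -1/R + 3/Q (t(R, Q) = (-2/R + 6/Q)/2 = -1/R + 3/Q)
d*t(-3, 3) = -116*(-1/(-3) + 3/3) = -116*(-1*(-⅓) + 3*(⅓)) = -116*(⅓ + 1) = -116*4/3 = -464/3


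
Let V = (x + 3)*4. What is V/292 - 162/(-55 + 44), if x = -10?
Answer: 11749/803 ≈ 14.631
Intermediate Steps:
V = -28 (V = (-10 + 3)*4 = -7*4 = -28)
V/292 - 162/(-55 + 44) = -28/292 - 162/(-55 + 44) = -28*1/292 - 162/(-11) = -7/73 - 162*(-1/11) = -7/73 + 162/11 = 11749/803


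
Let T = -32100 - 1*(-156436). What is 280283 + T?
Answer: 404619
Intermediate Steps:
T = 124336 (T = -32100 + 156436 = 124336)
280283 + T = 280283 + 124336 = 404619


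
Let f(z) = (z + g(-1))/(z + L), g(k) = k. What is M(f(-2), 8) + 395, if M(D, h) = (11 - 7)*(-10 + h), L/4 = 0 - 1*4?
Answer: 387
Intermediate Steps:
L = -16 (L = 4*(0 - 1*4) = 4*(0 - 4) = 4*(-4) = -16)
f(z) = (-1 + z)/(-16 + z) (f(z) = (z - 1)/(z - 16) = (-1 + z)/(-16 + z))
M(D, h) = -40 + 4*h (M(D, h) = 4*(-10 + h) = -40 + 4*h)
M(f(-2), 8) + 395 = (-40 + 4*8) + 395 = (-40 + 32) + 395 = -8 + 395 = 387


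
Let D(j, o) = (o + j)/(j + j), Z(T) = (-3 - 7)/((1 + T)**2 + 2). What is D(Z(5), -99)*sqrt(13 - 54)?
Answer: 943*I*sqrt(41)/5 ≈ 1207.6*I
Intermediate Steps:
Z(T) = -10/(2 + (1 + T)**2)
D(j, o) = (j + o)/(2*j) (D(j, o) = (j + o)/((2*j)) = (j + o)*(1/(2*j)) = (j + o)/(2*j))
D(Z(5), -99)*sqrt(13 - 54) = ((-10/(2 + (1 + 5)**2) - 99)/(2*((-10/(2 + (1 + 5)**2)))))*sqrt(13 - 54) = ((-10/(2 + 6**2) - 99)/(2*((-10/(2 + 6**2)))))*sqrt(-41) = ((-10/(2 + 36) - 99)/(2*((-10/(2 + 36)))))*(I*sqrt(41)) = ((-10/38 - 99)/(2*((-10/38))))*(I*sqrt(41)) = ((-10*1/38 - 99)/(2*((-10*1/38))))*(I*sqrt(41)) = ((-5/19 - 99)/(2*(-5/19)))*(I*sqrt(41)) = ((1/2)*(-19/5)*(-1886/19))*(I*sqrt(41)) = 943*(I*sqrt(41))/5 = 943*I*sqrt(41)/5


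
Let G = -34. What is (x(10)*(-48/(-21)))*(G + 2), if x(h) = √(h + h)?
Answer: -1024*√5/7 ≈ -327.10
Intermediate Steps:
x(h) = √2*√h (x(h) = √(2*h) = √2*√h)
(x(10)*(-48/(-21)))*(G + 2) = ((√2*√10)*(-48/(-21)))*(-34 + 2) = ((2*√5)*(-48*(-1/21)))*(-32) = ((2*√5)*(16/7))*(-32) = (32*√5/7)*(-32) = -1024*√5/7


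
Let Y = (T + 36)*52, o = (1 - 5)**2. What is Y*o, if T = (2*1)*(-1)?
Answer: 28288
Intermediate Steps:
T = -2 (T = 2*(-1) = -2)
o = 16 (o = (-4)**2 = 16)
Y = 1768 (Y = (-2 + 36)*52 = 34*52 = 1768)
Y*o = 1768*16 = 28288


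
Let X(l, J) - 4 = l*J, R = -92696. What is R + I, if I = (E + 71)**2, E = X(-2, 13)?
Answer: -90295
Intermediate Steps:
X(l, J) = 4 + J*l (X(l, J) = 4 + l*J = 4 + J*l)
E = -22 (E = 4 + 13*(-2) = 4 - 26 = -22)
I = 2401 (I = (-22 + 71)**2 = 49**2 = 2401)
R + I = -92696 + 2401 = -90295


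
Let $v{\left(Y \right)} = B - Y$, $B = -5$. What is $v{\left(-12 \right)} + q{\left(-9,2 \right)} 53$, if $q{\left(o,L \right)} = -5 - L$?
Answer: $-364$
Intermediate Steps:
$v{\left(Y \right)} = -5 - Y$
$v{\left(-12 \right)} + q{\left(-9,2 \right)} 53 = \left(-5 - -12\right) + \left(-5 - 2\right) 53 = \left(-5 + 12\right) + \left(-5 - 2\right) 53 = 7 - 371 = -364$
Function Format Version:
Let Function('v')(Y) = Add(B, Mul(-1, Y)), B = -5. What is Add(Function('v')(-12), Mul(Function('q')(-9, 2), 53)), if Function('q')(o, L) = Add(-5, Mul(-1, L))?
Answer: -364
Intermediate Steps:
Function('v')(Y) = Add(-5, Mul(-1, Y))
Add(Function('v')(-12), Mul(Function('q')(-9, 2), 53)) = Add(Add(-5, Mul(-1, -12)), Mul(Add(-5, Mul(-1, 2)), 53)) = Add(Add(-5, 12), Mul(Add(-5, -2), 53)) = Add(7, Mul(-7, 53)) = Add(7, -371) = -364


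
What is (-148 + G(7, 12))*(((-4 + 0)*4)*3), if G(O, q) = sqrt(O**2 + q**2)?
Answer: 7104 - 48*sqrt(193) ≈ 6437.2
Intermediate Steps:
(-148 + G(7, 12))*(((-4 + 0)*4)*3) = (-148 + sqrt(7**2 + 12**2))*(((-4 + 0)*4)*3) = (-148 + sqrt(49 + 144))*(-4*4*3) = (-148 + sqrt(193))*(-16*3) = (-148 + sqrt(193))*(-48) = 7104 - 48*sqrt(193)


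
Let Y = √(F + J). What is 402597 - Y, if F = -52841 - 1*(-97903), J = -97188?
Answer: 402597 - I*√52126 ≈ 4.026e+5 - 228.31*I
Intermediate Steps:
F = 45062 (F = -52841 + 97903 = 45062)
Y = I*√52126 (Y = √(45062 - 97188) = √(-52126) = I*√52126 ≈ 228.31*I)
402597 - Y = 402597 - I*√52126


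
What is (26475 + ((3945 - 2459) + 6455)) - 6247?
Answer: 28169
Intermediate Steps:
(26475 + ((3945 - 2459) + 6455)) - 6247 = (26475 + (1486 + 6455)) - 6247 = (26475 + 7941) - 6247 = 34416 - 6247 = 28169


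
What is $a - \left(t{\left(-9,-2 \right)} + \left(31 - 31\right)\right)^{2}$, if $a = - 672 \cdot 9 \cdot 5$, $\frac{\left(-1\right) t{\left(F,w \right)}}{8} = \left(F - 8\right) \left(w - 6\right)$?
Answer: $-1213984$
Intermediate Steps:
$t{\left(F,w \right)} = - 8 \left(-8 + F\right) \left(-6 + w\right)$ ($t{\left(F,w \right)} = - 8 \left(F - 8\right) \left(w - 6\right) = - 8 \left(-8 + F\right) \left(-6 + w\right)$)
$a = -30240$ ($a = \left(-672\right) 45 = -30240$)
$a - \left(t{\left(-9,-2 \right)} + \left(31 - 31\right)\right)^{2} = -30240 - \left(\left(-384 + 48 \left(-9\right) + 64 \left(-2\right) - \left(-72\right) \left(-2\right)\right) + \left(31 - 31\right)\right)^{2} = -30240 - \left(\left(-384 - 432 - 128 - 144\right) + 0\right)^{2} = -30240 - \left(-1088 + 0\right)^{2} = -30240 - \left(-1088\right)^{2} = -30240 - 1183744 = -1213984$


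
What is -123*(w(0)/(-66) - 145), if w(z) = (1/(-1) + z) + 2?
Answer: 392411/22 ≈ 17837.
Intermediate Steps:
w(z) = 1 + z (w(z) = (-1 + z) + 2 = 1 + z)
-123*(w(0)/(-66) - 145) = -123*((1 + 0)/(-66) - 145) = -123*(1*(-1/66) - 145) = -123*(-1/66 - 145) = -123*(-9571/66) = 392411/22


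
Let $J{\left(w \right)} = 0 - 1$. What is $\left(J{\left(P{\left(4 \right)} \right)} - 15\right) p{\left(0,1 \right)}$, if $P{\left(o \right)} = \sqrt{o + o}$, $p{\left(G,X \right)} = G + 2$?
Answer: $-32$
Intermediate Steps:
$p{\left(G,X \right)} = 2 + G$
$P{\left(o \right)} = \sqrt{2} \sqrt{o}$ ($P{\left(o \right)} = \sqrt{2 o} = \sqrt{2} \sqrt{o}$)
$J{\left(w \right)} = -1$
$\left(J{\left(P{\left(4 \right)} \right)} - 15\right) p{\left(0,1 \right)} = \left(-1 - 15\right) \left(2 + 0\right) = \left(-16\right) 2 = -32$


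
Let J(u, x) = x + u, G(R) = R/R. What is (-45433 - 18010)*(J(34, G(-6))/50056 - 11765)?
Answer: 37362141315615/50056 ≈ 7.4641e+8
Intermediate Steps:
G(R) = 1
J(u, x) = u + x
(-45433 - 18010)*(J(34, G(-6))/50056 - 11765) = (-45433 - 18010)*((34 + 1)/50056 - 11765) = -63443*(35*(1/50056) - 11765) = -63443*(35/50056 - 11765) = -63443*(-588908805/50056) = 37362141315615/50056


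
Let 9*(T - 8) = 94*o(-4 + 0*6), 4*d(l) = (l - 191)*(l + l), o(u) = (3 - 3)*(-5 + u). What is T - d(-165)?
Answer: -29362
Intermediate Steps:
o(u) = 0 (o(u) = 0*(-5 + u) = 0)
d(l) = l*(-191 + l)/2 (d(l) = ((l - 191)*(l + l))/4 = ((-191 + l)*(2*l))/4 = (2*l*(-191 + l))/4 = l*(-191 + l)/2)
T = 8 (T = 8 + (94*0)/9 = 8 + (1/9)*0 = 8 + 0 = 8)
T - d(-165) = 8 - (-165)*(-191 - 165)/2 = 8 - (-165)*(-356)/2 = 8 - 1*29370 = 8 - 29370 = -29362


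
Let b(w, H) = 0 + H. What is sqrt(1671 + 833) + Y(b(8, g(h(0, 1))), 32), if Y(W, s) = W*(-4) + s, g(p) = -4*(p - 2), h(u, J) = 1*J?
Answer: 16 + 2*sqrt(626) ≈ 66.040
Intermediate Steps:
h(u, J) = J
g(p) = 8 - 4*p (g(p) = -4*(-2 + p) = 8 - 4*p)
b(w, H) = H
Y(W, s) = s - 4*W (Y(W, s) = -4*W + s = s - 4*W)
sqrt(1671 + 833) + Y(b(8, g(h(0, 1))), 32) = sqrt(1671 + 833) + (32 - 4*(8 - 4*1)) = sqrt(2504) + (32 - 4*(8 - 4)) = 2*sqrt(626) + (32 - 4*4) = 2*sqrt(626) + (32 - 16) = 2*sqrt(626) + 16 = 16 + 2*sqrt(626)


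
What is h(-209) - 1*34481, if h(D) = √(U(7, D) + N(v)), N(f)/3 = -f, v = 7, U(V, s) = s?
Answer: -34481 + I*√230 ≈ -34481.0 + 15.166*I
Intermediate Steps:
N(f) = -3*f (N(f) = 3*(-f) = -3*f)
h(D) = √(-21 + D) (h(D) = √(D - 3*7) = √(D - 21) = √(-21 + D))
h(-209) - 1*34481 = √(-21 - 209) - 1*34481 = √(-230) - 34481 = I*√230 - 34481 = -34481 + I*√230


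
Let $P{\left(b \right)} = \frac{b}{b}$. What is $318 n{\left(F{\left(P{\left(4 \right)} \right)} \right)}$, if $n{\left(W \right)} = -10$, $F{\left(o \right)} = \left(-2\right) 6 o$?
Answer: $-3180$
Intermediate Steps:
$P{\left(b \right)} = 1$
$F{\left(o \right)} = - 12 o$
$318 n{\left(F{\left(P{\left(4 \right)} \right)} \right)} = 318 \left(-10\right) = -3180$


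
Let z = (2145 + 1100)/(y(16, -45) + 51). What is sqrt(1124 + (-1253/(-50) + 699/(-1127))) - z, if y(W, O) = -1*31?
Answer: -649/4 + 3*sqrt(330763414)/1610 ≈ -128.36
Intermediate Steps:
y(W, O) = -31
z = 649/4 (z = (2145 + 1100)/(-31 + 51) = 3245/20 = 3245*(1/20) = 649/4 ≈ 162.25)
sqrt(1124 + (-1253/(-50) + 699/(-1127))) - z = sqrt(1124 + (-1253/(-50) + 699/(-1127))) - 1*649/4 = sqrt(1124 + (-1253*(-1/50) + 699*(-1/1127))) - 649/4 = sqrt(1124 + (1253/50 - 699/1127)) - 649/4 = sqrt(1124 + 1377181/56350) - 649/4 = sqrt(64714581/56350) - 649/4 = 3*sqrt(330763414)/1610 - 649/4 = -649/4 + 3*sqrt(330763414)/1610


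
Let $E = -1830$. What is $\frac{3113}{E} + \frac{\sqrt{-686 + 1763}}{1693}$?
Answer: $- \frac{3113}{1830} + \frac{\sqrt{1077}}{1693} \approx -1.6817$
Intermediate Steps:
$\frac{3113}{E} + \frac{\sqrt{-686 + 1763}}{1693} = \frac{3113}{-1830} + \frac{\sqrt{-686 + 1763}}{1693} = 3113 \left(- \frac{1}{1830}\right) + \sqrt{1077} \cdot \frac{1}{1693} = - \frac{3113}{1830} + \frac{\sqrt{1077}}{1693}$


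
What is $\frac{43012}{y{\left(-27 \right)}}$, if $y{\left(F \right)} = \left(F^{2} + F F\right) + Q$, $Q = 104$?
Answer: $\frac{21506}{781} \approx 27.536$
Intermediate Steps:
$y{\left(F \right)} = 104 + 2 F^{2}$ ($y{\left(F \right)} = \left(F^{2} + F F\right) + 104 = \left(F^{2} + F^{2}\right) + 104 = 2 F^{2} + 104 = 104 + 2 F^{2}$)
$\frac{43012}{y{\left(-27 \right)}} = \frac{43012}{104 + 2 \left(-27\right)^{2}} = \frac{43012}{104 + 2 \cdot 729} = \frac{43012}{104 + 1458} = \frac{43012}{1562} = 43012 \cdot \frac{1}{1562} = \frac{21506}{781}$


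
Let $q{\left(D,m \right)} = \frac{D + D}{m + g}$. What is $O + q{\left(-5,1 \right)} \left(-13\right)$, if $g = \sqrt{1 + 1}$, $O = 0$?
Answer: $-130 + 130 \sqrt{2} \approx 53.848$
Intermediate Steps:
$g = \sqrt{2} \approx 1.4142$
$q{\left(D,m \right)} = \frac{2 D}{m + \sqrt{2}}$ ($q{\left(D,m \right)} = \frac{D + D}{m + \sqrt{2}} = \frac{2 D}{m + \sqrt{2}}$)
$O + q{\left(-5,1 \right)} \left(-13\right) = 0 + 2 \left(-5\right) \frac{1}{1 + \sqrt{2}} \left(-13\right) = 0 + - \frac{10}{1 + \sqrt{2}} \left(-13\right) = 0 + \frac{130}{1 + \sqrt{2}} = \frac{130}{1 + \sqrt{2}}$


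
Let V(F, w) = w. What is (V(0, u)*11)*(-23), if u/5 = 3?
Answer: -3795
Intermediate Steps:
u = 15 (u = 5*3 = 15)
(V(0, u)*11)*(-23) = (15*11)*(-23) = 165*(-23) = -3795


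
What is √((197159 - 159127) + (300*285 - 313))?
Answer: 3*√13691 ≈ 351.03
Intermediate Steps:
√((197159 - 159127) + (300*285 - 313)) = √(38032 + (85500 - 313)) = √(38032 + 85187) = √123219 = 3*√13691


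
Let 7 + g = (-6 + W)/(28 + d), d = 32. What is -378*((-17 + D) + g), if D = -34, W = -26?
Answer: 110628/5 ≈ 22126.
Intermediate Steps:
g = -113/15 (g = -7 + (-6 - 26)/(28 + 32) = -7 - 32/60 = -7 - 32*1/60 = -7 - 8/15 = -113/15 ≈ -7.5333)
-378*((-17 + D) + g) = -378*((-17 - 34) - 113/15) = -378*(-51 - 113/15) = -378*(-878/15) = 110628/5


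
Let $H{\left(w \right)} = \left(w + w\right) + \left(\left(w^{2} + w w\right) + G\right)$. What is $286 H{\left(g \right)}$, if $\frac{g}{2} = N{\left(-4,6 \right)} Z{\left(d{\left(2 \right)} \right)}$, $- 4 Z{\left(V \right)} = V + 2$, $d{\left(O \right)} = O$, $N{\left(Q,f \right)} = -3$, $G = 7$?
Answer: $26026$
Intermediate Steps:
$Z{\left(V \right)} = - \frac{1}{2} - \frac{V}{4}$ ($Z{\left(V \right)} = - \frac{V + 2}{4} = - \frac{2 + V}{4} = - \frac{1}{2} - \frac{V}{4}$)
$g = 6$ ($g = 2 \left(- 3 \left(- \frac{1}{2} - \frac{1}{2}\right)\right) = 2 \left(\left(-3\right) \left(-1\right)\right) = 2 \cdot 3 = 6$)
$H{\left(w \right)} = 7 + 2 w + 2 w^{2}$ ($H{\left(w \right)} = \left(w + w\right) + \left(\left(w^{2} + w w\right) + 7\right) = 2 w + \left(\left(w^{2} + w^{2}\right) + 7\right) = 2 w + \left(2 w^{2} + 7\right) = 2 w + \left(7 + 2 w^{2}\right) = 7 + 2 w + 2 w^{2}$)
$286 H{\left(g \right)} = 286 \left(7 + 2 \cdot 6 + 2 \cdot 6^{2}\right) = 286 \left(7 + 12 + 2 \cdot 36\right) = 286 \left(7 + 12 + 72\right) = 286 \cdot 91 = 26026$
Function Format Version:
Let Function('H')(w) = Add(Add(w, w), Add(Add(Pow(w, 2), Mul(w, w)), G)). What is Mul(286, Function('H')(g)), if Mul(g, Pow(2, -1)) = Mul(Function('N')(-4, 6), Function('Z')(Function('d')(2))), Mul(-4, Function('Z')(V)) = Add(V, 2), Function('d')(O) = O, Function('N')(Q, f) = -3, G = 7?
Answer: 26026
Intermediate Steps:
Function('Z')(V) = Add(Rational(-1, 2), Mul(Rational(-1, 4), V)) (Function('Z')(V) = Mul(Rational(-1, 4), Add(V, 2)) = Mul(Rational(-1, 4), Add(2, V)) = Add(Rational(-1, 2), Mul(Rational(-1, 4), V)))
g = 6 (g = Mul(2, Mul(-3, Add(Rational(-1, 2), Mul(Rational(-1, 4), 2)))) = Mul(2, Mul(-3, Add(Rational(-1, 2), Rational(-1, 2)))) = Mul(2, Mul(-3, -1)) = Mul(2, 3) = 6)
Function('H')(w) = Add(7, Mul(2, w), Mul(2, Pow(w, 2))) (Function('H')(w) = Add(Add(w, w), Add(Add(Pow(w, 2), Mul(w, w)), 7)) = Add(Mul(2, w), Add(Add(Pow(w, 2), Pow(w, 2)), 7)) = Add(Mul(2, w), Add(Mul(2, Pow(w, 2)), 7)) = Add(Mul(2, w), Add(7, Mul(2, Pow(w, 2)))) = Add(7, Mul(2, w), Mul(2, Pow(w, 2))))
Mul(286, Function('H')(g)) = Mul(286, Add(7, Mul(2, 6), Mul(2, Pow(6, 2)))) = Mul(286, Add(7, 12, Mul(2, 36))) = Mul(286, Add(7, 12, 72)) = Mul(286, 91) = 26026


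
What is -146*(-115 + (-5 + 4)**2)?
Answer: 16644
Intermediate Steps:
-146*(-115 + (-5 + 4)**2) = -146*(-115 + (-1)**2) = -146*(-115 + 1) = -146*(-114) = 16644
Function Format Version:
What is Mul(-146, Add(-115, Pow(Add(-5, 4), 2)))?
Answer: 16644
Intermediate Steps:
Mul(-146, Add(-115, Pow(Add(-5, 4), 2))) = Mul(-146, Add(-115, Pow(-1, 2))) = Mul(-146, Add(-115, 1)) = Mul(-146, -114) = 16644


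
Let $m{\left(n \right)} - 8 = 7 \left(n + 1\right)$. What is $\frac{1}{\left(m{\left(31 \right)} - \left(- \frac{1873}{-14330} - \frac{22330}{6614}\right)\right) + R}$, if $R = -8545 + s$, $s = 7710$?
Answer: $- \frac{47389310}{28421953491} \approx -0.0016673$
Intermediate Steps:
$m{\left(n \right)} = 15 + 7 n$ ($m{\left(n \right)} = 8 + 7 \left(n + 1\right) = 8 + 7 \left(1 + n\right) = 8 + \left(7 + 7 n\right) = 15 + 7 n$)
$R = -835$ ($R = -8545 + 7710 = -835$)
$\frac{1}{\left(m{\left(31 \right)} - \left(- \frac{1873}{-14330} - \frac{22330}{6614}\right)\right) + R} = \frac{1}{\left(\left(15 + 7 \cdot 31\right) - \left(- \frac{1873}{-14330} - \frac{22330}{6614}\right)\right) - 835} = \frac{1}{\left(\left(15 + 217\right) - \left(\left(-1873\right) \left(- \frac{1}{14330}\right) - \frac{11165}{3307}\right)\right) - 835} = \frac{1}{\left(232 - \left(\frac{1873}{14330} - \frac{11165}{3307}\right)\right) - 835} = \frac{1}{\left(232 - - \frac{153800439}{47389310}\right) - 835} = \frac{1}{\left(232 + \frac{153800439}{47389310}\right) - 835} = \frac{1}{\frac{11148120359}{47389310} - 835} = \frac{1}{- \frac{28421953491}{47389310}} = - \frac{47389310}{28421953491}$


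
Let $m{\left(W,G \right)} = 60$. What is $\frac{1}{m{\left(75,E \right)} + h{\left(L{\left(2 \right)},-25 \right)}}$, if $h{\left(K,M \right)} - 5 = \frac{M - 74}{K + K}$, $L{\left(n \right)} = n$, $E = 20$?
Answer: $\frac{4}{161} \approx 0.024845$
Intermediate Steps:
$h{\left(K,M \right)} = 5 + \frac{-74 + M}{2 K}$ ($h{\left(K,M \right)} = 5 + \frac{M - 74}{K + K} = 5 + \frac{-74 + M}{2 K}$)
$\frac{1}{m{\left(75,E \right)} + h{\left(L{\left(2 \right)},-25 \right)}} = \frac{1}{60 + \frac{-74 - 25 + 10 \cdot 2}{2 \cdot 2}} = \frac{1}{60 + \frac{1}{2} \cdot \frac{1}{2} \left(-74 - 25 + 20\right)} = \frac{1}{60 + \frac{1}{2} \cdot \frac{1}{2} \left(-79\right)} = \frac{1}{60 - \frac{79}{4}} = \frac{1}{\frac{161}{4}} = \frac{4}{161}$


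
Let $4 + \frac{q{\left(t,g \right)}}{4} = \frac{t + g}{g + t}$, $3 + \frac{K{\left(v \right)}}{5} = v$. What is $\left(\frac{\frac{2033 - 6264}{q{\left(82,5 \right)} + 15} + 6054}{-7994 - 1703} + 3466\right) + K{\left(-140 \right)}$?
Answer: $\frac{80015410}{29091} \approx 2750.5$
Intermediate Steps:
$K{\left(v \right)} = -15 + 5 v$
$q{\left(t,g \right)} = -12$ ($q{\left(t,g \right)} = -16 + 4 \frac{t + g}{g + t} = -16 + 4 \frac{g + t}{g + t} = -16 + 4 \cdot 1 = -16 + 4 = -12$)
$\left(\frac{\frac{2033 - 6264}{q{\left(82,5 \right)} + 15} + 6054}{-7994 - 1703} + 3466\right) + K{\left(-140 \right)} = \left(\frac{\frac{2033 - 6264}{-12 + 15} + 6054}{-7994 - 1703} + 3466\right) + \left(-15 + 5 \left(-140\right)\right) = \left(\frac{- \frac{4231}{3} + 6054}{-9697} + 3466\right) - 715 = \left(\left(\left(-4231\right) \frac{1}{3} + 6054\right) \left(- \frac{1}{9697}\right) + 3466\right) - 715 = \left(\left(- \frac{4231}{3} + 6054\right) \left(- \frac{1}{9697}\right) + 3466\right) - 715 = \left(\frac{13931}{3} \left(- \frac{1}{9697}\right) + 3466\right) - 715 = \left(- \frac{13931}{29091} + 3466\right) - 715 = \frac{100815475}{29091} - 715 = \frac{80015410}{29091}$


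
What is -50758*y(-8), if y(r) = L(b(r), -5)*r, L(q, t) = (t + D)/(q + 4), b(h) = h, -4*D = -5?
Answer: 380685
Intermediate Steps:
D = 5/4 (D = -1/4*(-5) = 5/4 ≈ 1.2500)
L(q, t) = (5/4 + t)/(4 + q) (L(q, t) = (t + 5/4)/(q + 4) = (5/4 + t)/(4 + q))
y(r) = -15*r/(4*(4 + r)) (y(r) = ((5/4 - 5)/(4 + r))*r = (-15/4/(4 + r))*r = (-15/(4*(4 + r)))*r = -15*r/(4*(4 + r)))
-50758*y(-8) = -(-761370)*(-8)/(16 + 4*(-8)) = -(-761370)*(-8)/(16 - 32) = -(-761370)*(-8)/(-16) = -(-761370)*(-8)*(-1)/16 = -50758*(-15/2) = 380685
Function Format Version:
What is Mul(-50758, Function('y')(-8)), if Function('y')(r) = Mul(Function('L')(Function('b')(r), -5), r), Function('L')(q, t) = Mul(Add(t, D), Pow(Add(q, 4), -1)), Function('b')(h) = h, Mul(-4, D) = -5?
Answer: 380685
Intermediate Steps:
D = Rational(5, 4) (D = Mul(Rational(-1, 4), -5) = Rational(5, 4) ≈ 1.2500)
Function('L')(q, t) = Mul(Pow(Add(4, q), -1), Add(Rational(5, 4), t)) (Function('L')(q, t) = Mul(Add(t, Rational(5, 4)), Pow(Add(q, 4), -1)) = Mul(Add(Rational(5, 4), t), Pow(Add(4, q), -1)) = Mul(Pow(Add(4, q), -1), Add(Rational(5, 4), t)))
Function('y')(r) = Mul(Rational(-15, 4), r, Pow(Add(4, r), -1)) (Function('y')(r) = Mul(Mul(Pow(Add(4, r), -1), Add(Rational(5, 4), -5)), r) = Mul(Mul(Pow(Add(4, r), -1), Rational(-15, 4)), r) = Mul(Mul(Rational(-15, 4), Pow(Add(4, r), -1)), r) = Mul(Rational(-15, 4), r, Pow(Add(4, r), -1)))
Mul(-50758, Function('y')(-8)) = Mul(-50758, Mul(-15, -8, Pow(Add(16, Mul(4, -8)), -1))) = Mul(-50758, Mul(-15, -8, Pow(Add(16, -32), -1))) = Mul(-50758, Mul(-15, -8, Pow(-16, -1))) = Mul(-50758, Mul(-15, -8, Rational(-1, 16))) = Mul(-50758, Rational(-15, 2)) = 380685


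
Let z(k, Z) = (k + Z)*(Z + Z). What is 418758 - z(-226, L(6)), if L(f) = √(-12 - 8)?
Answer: 418798 + 904*I*√5 ≈ 4.188e+5 + 2021.4*I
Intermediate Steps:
L(f) = 2*I*√5 (L(f) = √(-20) = 2*I*√5)
z(k, Z) = 2*Z*(Z + k) (z(k, Z) = (Z + k)*(2*Z) = 2*Z*(Z + k))
418758 - z(-226, L(6)) = 418758 - 2*2*I*√5*(2*I*√5 - 226) = 418758 - 2*2*I*√5*(-226 + 2*I*√5) = 418758 - 4*I*√5*(-226 + 2*I*√5)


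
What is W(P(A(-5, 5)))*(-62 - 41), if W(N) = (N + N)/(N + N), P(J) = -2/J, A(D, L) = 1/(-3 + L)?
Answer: -103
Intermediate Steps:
W(N) = 1 (W(N) = (2*N)/((2*N)) = (2*N)*(1/(2*N)) = 1)
W(P(A(-5, 5)))*(-62 - 41) = 1*(-62 - 41) = 1*(-103) = -103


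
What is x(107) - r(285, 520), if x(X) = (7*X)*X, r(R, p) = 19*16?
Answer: 79839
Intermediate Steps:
r(R, p) = 304
x(X) = 7*X²
x(107) - r(285, 520) = 7*107² - 1*304 = 7*11449 - 304 = 80143 - 304 = 79839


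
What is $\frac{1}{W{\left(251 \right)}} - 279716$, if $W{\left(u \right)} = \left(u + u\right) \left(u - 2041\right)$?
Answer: $- \frac{251347203281}{898580} \approx -2.7972 \cdot 10^{5}$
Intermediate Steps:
$W{\left(u \right)} = 2 u \left(-2041 + u\right)$
$\frac{1}{W{\left(251 \right)}} - 279716 = \frac{1}{2 \cdot 251 \left(-2041 + 251\right)} - 279716 = \frac{1}{2 \cdot 251 \left(-1790\right)} - 279716 = \frac{1}{-898580} - 279716 = - \frac{1}{898580} - 279716 = - \frac{251347203281}{898580}$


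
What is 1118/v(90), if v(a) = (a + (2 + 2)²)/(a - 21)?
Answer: 38571/53 ≈ 727.75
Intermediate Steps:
v(a) = (16 + a)/(-21 + a) (v(a) = (a + 4²)/(-21 + a) = (a + 16)/(-21 + a) = (16 + a)/(-21 + a))
1118/v(90) = 1118/(((16 + 90)/(-21 + 90))) = 1118/((106/69)) = 1118/(((1/69)*106)) = 1118/(106/69) = 1118*(69/106) = 38571/53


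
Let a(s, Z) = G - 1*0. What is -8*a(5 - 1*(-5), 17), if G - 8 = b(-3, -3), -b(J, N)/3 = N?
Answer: -136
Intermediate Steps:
b(J, N) = -3*N
G = 17 (G = 8 - 3*(-3) = 8 + 9 = 17)
a(s, Z) = 17 (a(s, Z) = 17 - 1*0 = 17 + 0 = 17)
-8*a(5 - 1*(-5), 17) = -8*17 = -136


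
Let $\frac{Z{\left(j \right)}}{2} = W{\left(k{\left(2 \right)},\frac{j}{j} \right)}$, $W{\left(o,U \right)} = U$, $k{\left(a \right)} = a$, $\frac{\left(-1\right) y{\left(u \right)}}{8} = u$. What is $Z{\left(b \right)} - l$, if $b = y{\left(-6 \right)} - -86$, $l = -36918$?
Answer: $36920$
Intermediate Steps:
$y{\left(u \right)} = - 8 u$
$b = 134$ ($b = \left(-8\right) \left(-6\right) - -86 = 48 + 86 = 134$)
$Z{\left(j \right)} = 2$ ($Z{\left(j \right)} = 2 \frac{j}{j} = 2 \cdot 1 = 2$)
$Z{\left(b \right)} - l = 2 - -36918 = 2 + 36918 = 36920$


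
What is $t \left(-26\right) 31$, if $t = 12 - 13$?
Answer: $806$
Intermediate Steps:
$t = -1$
$t \left(-26\right) 31 = \left(-1\right) \left(-26\right) 31 = 26 \cdot 31 = 806$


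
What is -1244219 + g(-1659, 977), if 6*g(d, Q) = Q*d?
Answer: -3028719/2 ≈ -1.5144e+6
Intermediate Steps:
g(d, Q) = Q*d/6 (g(d, Q) = (Q*d)/6 = Q*d/6)
-1244219 + g(-1659, 977) = -1244219 + (⅙)*977*(-1659) = -1244219 - 540281/2 = -3028719/2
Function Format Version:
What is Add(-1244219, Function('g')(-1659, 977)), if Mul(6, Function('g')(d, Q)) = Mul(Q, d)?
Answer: Rational(-3028719, 2) ≈ -1.5144e+6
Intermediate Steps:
Function('g')(d, Q) = Mul(Rational(1, 6), Q, d) (Function('g')(d, Q) = Mul(Rational(1, 6), Mul(Q, d)) = Mul(Rational(1, 6), Q, d))
Add(-1244219, Function('g')(-1659, 977)) = Add(-1244219, Mul(Rational(1, 6), 977, -1659)) = Add(-1244219, Rational(-540281, 2)) = Rational(-3028719, 2)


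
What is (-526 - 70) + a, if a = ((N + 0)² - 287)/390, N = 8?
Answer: -232663/390 ≈ -596.57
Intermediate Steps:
a = -223/390 (a = ((8 + 0)² - 287)/390 = (8² - 287)*(1/390) = (64 - 287)*(1/390) = -223*1/390 = -223/390 ≈ -0.57179)
(-526 - 70) + a = (-526 - 70) - 223/390 = -596 - 223/390 = -232663/390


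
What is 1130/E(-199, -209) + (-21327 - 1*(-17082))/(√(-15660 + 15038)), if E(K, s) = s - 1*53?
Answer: -565/131 + 4245*I*√622/622 ≈ -4.313 + 170.21*I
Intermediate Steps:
E(K, s) = -53 + s (E(K, s) = s - 53 = -53 + s)
1130/E(-199, -209) + (-21327 - 1*(-17082))/(√(-15660 + 15038)) = 1130/(-53 - 209) + (-21327 - 1*(-17082))/(√(-15660 + 15038)) = 1130/(-262) + (-21327 + 17082)/(√(-622)) = 1130*(-1/262) - 4245*(-I*√622/622) = -565/131 - (-4245)*I*√622/622 = -565/131 + 4245*I*√622/622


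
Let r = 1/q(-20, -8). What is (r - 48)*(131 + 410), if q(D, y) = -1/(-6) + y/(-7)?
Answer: -1405518/55 ≈ -25555.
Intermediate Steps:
q(D, y) = ⅙ - y/7 (q(D, y) = -1*(-⅙) + y*(-⅐) = ⅙ - y/7)
r = 42/55 (r = 1/(⅙ - ⅐*(-8)) = 1/(⅙ + 8/7) = 1/(55/42) = 42/55 ≈ 0.76364)
(r - 48)*(131 + 410) = (42/55 - 48)*(131 + 410) = -2598/55*541 = -1405518/55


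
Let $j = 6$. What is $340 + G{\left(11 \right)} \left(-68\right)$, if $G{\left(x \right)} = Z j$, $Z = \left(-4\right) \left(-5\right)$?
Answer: $-7820$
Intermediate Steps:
$Z = 20$
$G{\left(x \right)} = 120$ ($G{\left(x \right)} = 20 \cdot 6 = 120$)
$340 + G{\left(11 \right)} \left(-68\right) = 340 + 120 \left(-68\right) = 340 - 8160 = -7820$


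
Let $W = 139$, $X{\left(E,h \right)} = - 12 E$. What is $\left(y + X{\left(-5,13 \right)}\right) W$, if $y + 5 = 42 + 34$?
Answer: $18209$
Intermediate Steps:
$y = 71$ ($y = -5 + \left(42 + 34\right) = -5 + 76 = 71$)
$\left(y + X{\left(-5,13 \right)}\right) W = \left(71 - -60\right) 139 = \left(71 + 60\right) 139 = 131 \cdot 139 = 18209$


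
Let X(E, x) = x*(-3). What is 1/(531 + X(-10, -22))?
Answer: 1/597 ≈ 0.0016750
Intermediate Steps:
X(E, x) = -3*x
1/(531 + X(-10, -22)) = 1/(531 - 3*(-22)) = 1/(531 + 66) = 1/597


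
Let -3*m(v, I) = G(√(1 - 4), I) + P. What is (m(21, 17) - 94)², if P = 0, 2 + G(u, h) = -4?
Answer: 8464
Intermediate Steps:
G(u, h) = -6 (G(u, h) = -2 - 4 = -6)
m(v, I) = 2 (m(v, I) = -(-6 + 0)/3 = -⅓*(-6) = 2)
(m(21, 17) - 94)² = (2 - 94)² = (-92)² = 8464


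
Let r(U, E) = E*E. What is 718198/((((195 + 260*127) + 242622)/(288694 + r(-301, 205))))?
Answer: 237521724362/275837 ≈ 8.6109e+5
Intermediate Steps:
r(U, E) = E²
718198/((((195 + 260*127) + 242622)/(288694 + r(-301, 205)))) = 718198/((((195 + 260*127) + 242622)/(288694 + 205²))) = 718198/((((195 + 33020) + 242622)/(288694 + 42025))) = 718198/(((33215 + 242622)/330719)) = 718198/((275837*(1/330719))) = 718198/(275837/330719) = 718198*(330719/275837) = 237521724362/275837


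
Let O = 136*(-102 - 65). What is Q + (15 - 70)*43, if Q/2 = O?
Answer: -47789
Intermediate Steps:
O = -22712 (O = 136*(-167) = -22712)
Q = -45424 (Q = 2*(-22712) = -45424)
Q + (15 - 70)*43 = -45424 + (15 - 70)*43 = -45424 - 55*43 = -45424 - 2365 = -47789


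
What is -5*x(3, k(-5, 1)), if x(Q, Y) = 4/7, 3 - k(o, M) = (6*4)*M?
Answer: -20/7 ≈ -2.8571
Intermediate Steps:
k(o, M) = 3 - 24*M (k(o, M) = 3 - 6*4*M = 3 - 24*M)
x(Q, Y) = 4/7 (x(Q, Y) = 4*(⅐) = 4/7)
-5*x(3, k(-5, 1)) = -5*4/7 = -20/7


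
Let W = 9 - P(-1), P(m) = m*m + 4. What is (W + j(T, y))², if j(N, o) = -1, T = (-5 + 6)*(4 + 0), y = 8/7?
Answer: 9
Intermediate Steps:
y = 8/7 (y = 8*(⅐) = 8/7 ≈ 1.1429)
P(m) = 4 + m² (P(m) = m² + 4 = 4 + m²)
T = 4 (T = 1*4 = 4)
W = 4 (W = 9 - (4 + (-1)²) = 9 - (4 + 1) = 9 - 1*5 = 9 - 5 = 4)
(W + j(T, y))² = (4 - 1)² = 3² = 9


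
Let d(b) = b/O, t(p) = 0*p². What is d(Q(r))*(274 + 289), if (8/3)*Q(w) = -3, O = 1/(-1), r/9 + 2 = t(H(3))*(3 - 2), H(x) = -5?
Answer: 5067/8 ≈ 633.38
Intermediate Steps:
t(p) = 0
r = -18 (r = -18 + 9*(0*(3 - 2)) = -18 + 9*(0*1) = -18 + 9*0 = -18 + 0 = -18)
O = -1
Q(w) = -9/8 (Q(w) = (3/8)*(-3) = -9/8)
d(b) = -b (d(b) = b/(-1) = b*(-1) = -b)
d(Q(r))*(274 + 289) = (-1*(-9/8))*(274 + 289) = (9/8)*563 = 5067/8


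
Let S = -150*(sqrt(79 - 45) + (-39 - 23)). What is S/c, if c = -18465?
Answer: -620/1231 + 10*sqrt(34)/1231 ≈ -0.45629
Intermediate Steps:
S = 9300 - 150*sqrt(34) (S = -150*(sqrt(34) - 62) = -150*(-62 + sqrt(34)) = 9300 - 150*sqrt(34) ≈ 8425.4)
S/c = (9300 - 150*sqrt(34))/(-18465) = (9300 - 150*sqrt(34))*(-1/18465) = -620/1231 + 10*sqrt(34)/1231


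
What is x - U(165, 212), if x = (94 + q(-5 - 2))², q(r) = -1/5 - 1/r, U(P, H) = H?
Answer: 10551244/1225 ≈ 8613.3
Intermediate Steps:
q(r) = -⅕ - 1/r (q(r) = -1*⅕ - 1/r = -⅕ - 1/r)
x = 10810944/1225 (x = (94 + (-5 - (-5 - 2))/(5*(-5 - 2)))² = (94 + (⅕)*(-5 - 1*(-7))/(-7))² = (94 + (⅕)*(-⅐)*(-5 + 7))² = (94 + (⅕)*(-⅐)*2)² = (94 - 2/35)² = (3288/35)² = 10810944/1225 ≈ 8825.3)
x - U(165, 212) = 10810944/1225 - 1*212 = 10810944/1225 - 212 = 10551244/1225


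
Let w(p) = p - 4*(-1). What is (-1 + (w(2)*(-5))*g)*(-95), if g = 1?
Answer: 2945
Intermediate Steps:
w(p) = 4 + p (w(p) = p + 4 = 4 + p)
(-1 + (w(2)*(-5))*g)*(-95) = (-1 + ((4 + 2)*(-5))*1)*(-95) = (-1 + (6*(-5))*1)*(-95) = (-1 - 30*1)*(-95) = (-1 - 30)*(-95) = -31*(-95) = 2945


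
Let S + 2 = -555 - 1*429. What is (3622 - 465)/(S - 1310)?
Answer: -11/8 ≈ -1.3750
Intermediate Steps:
S = -986 (S = -2 + (-555 - 1*429) = -2 + (-555 - 429) = -2 - 984 = -986)
(3622 - 465)/(S - 1310) = (3622 - 465)/(-986 - 1310) = 3157/(-2296) = 3157*(-1/2296) = -11/8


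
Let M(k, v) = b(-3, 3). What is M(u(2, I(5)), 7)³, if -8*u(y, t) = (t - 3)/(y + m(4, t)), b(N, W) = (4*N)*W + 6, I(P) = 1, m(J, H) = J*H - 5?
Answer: -27000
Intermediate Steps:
m(J, H) = -5 + H*J (m(J, H) = H*J - 5 = -5 + H*J)
b(N, W) = 6 + 4*N*W (b(N, W) = 4*N*W + 6 = 6 + 4*N*W)
u(y, t) = -(-3 + t)/(8*(-5 + y + 4*t)) (u(y, t) = -(t - 3)/(8*(y + (-5 + t*4))) = -(-3 + t)/(8*(y + (-5 + 4*t))) = -(-3 + t)/(8*(-5 + y + 4*t)))
M(k, v) = -30 (M(k, v) = 6 + 4*(-3)*3 = 6 - 36 = -30)
M(u(2, I(5)), 7)³ = (-30)³ = -27000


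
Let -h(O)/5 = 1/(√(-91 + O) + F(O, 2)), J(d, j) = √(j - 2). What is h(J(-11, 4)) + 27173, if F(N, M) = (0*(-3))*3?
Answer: 27173 + 5*I/√(91 - √2) ≈ 27173.0 + 0.52826*I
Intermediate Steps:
F(N, M) = 0 (F(N, M) = 0*3 = 0)
J(d, j) = √(-2 + j)
h(O) = -5/√(-91 + O) (h(O) = -5/(√(-91 + O) + 0) = -5/√(-91 + O))
h(J(-11, 4)) + 27173 = -5/√(-91 + √(-2 + 4)) + 27173 = -5/√(-91 + √2) + 27173 = 27173 - 5/√(-91 + √2)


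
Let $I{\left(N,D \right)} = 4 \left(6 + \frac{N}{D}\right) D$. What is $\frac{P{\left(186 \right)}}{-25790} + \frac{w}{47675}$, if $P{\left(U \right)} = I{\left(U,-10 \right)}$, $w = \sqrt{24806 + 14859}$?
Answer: $- \frac{252}{12895} + \frac{\sqrt{39665}}{47675} \approx -0.015365$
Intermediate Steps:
$w = \sqrt{39665} \approx 199.16$
$I{\left(N,D \right)} = D \left(24 + \frac{4 N}{D}\right)$ ($I{\left(N,D \right)} = \left(24 + \frac{4 N}{D}\right) D = D \left(24 + \frac{4 N}{D}\right)$)
$P{\left(U \right)} = -240 + 4 U$ ($P{\left(U \right)} = 4 U + 24 \left(-10\right) = 4 U - 240 = -240 + 4 U$)
$\frac{P{\left(186 \right)}}{-25790} + \frac{w}{47675} = \frac{-240 + 4 \cdot 186}{-25790} + \frac{\sqrt{39665}}{47675} = \left(-240 + 744\right) \left(- \frac{1}{25790}\right) + \sqrt{39665} \cdot \frac{1}{47675} = 504 \left(- \frac{1}{25790}\right) + \frac{\sqrt{39665}}{47675} = - \frac{252}{12895} + \frac{\sqrt{39665}}{47675}$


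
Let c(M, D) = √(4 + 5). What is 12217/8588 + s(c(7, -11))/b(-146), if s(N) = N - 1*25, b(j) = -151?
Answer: 107037/68252 ≈ 1.5683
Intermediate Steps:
c(M, D) = 3 (c(M, D) = √9 = 3)
s(N) = -25 + N (s(N) = N - 25 = -25 + N)
12217/8588 + s(c(7, -11))/b(-146) = 12217/8588 + (-25 + 3)/(-151) = 12217*(1/8588) - 22*(-1/151) = 643/452 + 22/151 = 107037/68252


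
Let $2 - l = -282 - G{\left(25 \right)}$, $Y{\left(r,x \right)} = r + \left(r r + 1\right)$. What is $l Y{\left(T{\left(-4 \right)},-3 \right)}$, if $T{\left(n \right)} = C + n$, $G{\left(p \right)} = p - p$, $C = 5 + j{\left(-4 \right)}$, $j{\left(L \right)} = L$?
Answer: $1988$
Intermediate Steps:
$C = 1$ ($C = 5 - 4 = 1$)
$G{\left(p \right)} = 0$
$T{\left(n \right)} = 1 + n$
$Y{\left(r,x \right)} = 1 + r + r^{2}$ ($Y{\left(r,x \right)} = r + \left(r^{2} + 1\right) = r + \left(1 + r^{2}\right) = 1 + r + r^{2}$)
$l = 284$ ($l = 2 - \left(-282 - 0\right) = 2 - \left(-282 + 0\right) = 2 - -282 = 2 + 282 = 284$)
$l Y{\left(T{\left(-4 \right)},-3 \right)} = 284 \left(1 + \left(1 - 4\right) + \left(1 - 4\right)^{2}\right) = 284 \left(1 - 3 + \left(-3\right)^{2}\right) = 284 \left(1 - 3 + 9\right) = 284 \cdot 7 = 1988$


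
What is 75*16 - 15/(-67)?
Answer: 80415/67 ≈ 1200.2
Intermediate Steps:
75*16 - 15/(-67) = 1200 - 15*(-1/67) = 1200 + 15/67 = 80415/67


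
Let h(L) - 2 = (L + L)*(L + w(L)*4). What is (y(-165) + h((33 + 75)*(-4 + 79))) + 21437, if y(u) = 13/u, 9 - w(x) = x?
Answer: -64854134578/165 ≈ -3.9306e+8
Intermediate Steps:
w(x) = 9 - x
h(L) = 2 + 2*L*(36 - 3*L) (h(L) = 2 + (L + L)*(L + (9 - L)*4) = 2 + (2*L)*(L + (36 - 4*L)) = 2 + (2*L)*(36 - 3*L) = 2 + 2*L*(36 - 3*L))
(y(-165) + h((33 + 75)*(-4 + 79))) + 21437 = (13/(-165) + (2 - 6*(-4 + 79)**2*(33 + 75)**2 + 72*((33 + 75)*(-4 + 79)))) + 21437 = (13*(-1/165) + (2 - 6*(108*75)**2 + 72*(108*75))) + 21437 = (-13/165 + (2 - 6*8100**2 + 72*8100)) + 21437 = (-13/165 + (2 - 6*65610000 + 583200)) + 21437 = (-13/165 + (2 - 393660000 + 583200)) + 21437 = (-13/165 - 393076798) + 21437 = -64857671683/165 + 21437 = -64854134578/165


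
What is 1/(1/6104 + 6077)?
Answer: 6104/37094009 ≈ 0.00016455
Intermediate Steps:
1/(1/6104 + 6077) = 1/(37094009/6104) = 6104/37094009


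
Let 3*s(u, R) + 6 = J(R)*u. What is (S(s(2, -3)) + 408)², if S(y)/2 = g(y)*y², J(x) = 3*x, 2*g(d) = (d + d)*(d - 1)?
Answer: 92621376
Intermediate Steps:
g(d) = d*(-1 + d) (g(d) = ((d + d)*(d - 1))/2 = ((2*d)*(-1 + d))/2 = (2*d*(-1 + d))/2 = d*(-1 + d))
s(u, R) = -2 + R*u (s(u, R) = -2 + ((3*R)*u)/3 = -2 + (3*R*u)/3 = -2 + R*u)
S(y) = 2*y³*(-1 + y) (S(y) = 2*((y*(-1 + y))*y²) = 2*(y³*(-1 + y)) = 2*y³*(-1 + y))
(S(s(2, -3)) + 408)² = (2*(-2 - 3*2)³*(-1 + (-2 - 3*2)) + 408)² = (2*(-2 - 6)³*(-1 + (-2 - 6)) + 408)² = (2*(-8)³*(-1 - 8) + 408)² = (2*(-512)*(-9) + 408)² = (9216 + 408)² = 9624² = 92621376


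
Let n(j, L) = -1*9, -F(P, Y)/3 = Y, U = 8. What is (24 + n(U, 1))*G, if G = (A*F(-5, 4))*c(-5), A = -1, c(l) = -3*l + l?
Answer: 1800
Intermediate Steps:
F(P, Y) = -3*Y
c(l) = -2*l
n(j, L) = -9
G = 120 (G = (-(-3)*4)*(-2*(-5)) = -1*(-12)*10 = 12*10 = 120)
(24 + n(U, 1))*G = (24 - 9)*120 = 15*120 = 1800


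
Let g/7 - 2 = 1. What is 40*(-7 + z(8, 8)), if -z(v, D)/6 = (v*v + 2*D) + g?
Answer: -24520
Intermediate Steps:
g = 21 (g = 14 + 7*1 = 14 + 7 = 21)
z(v, D) = -126 - 12*D - 6*v**2 (z(v, D) = -6*((v*v + 2*D) + 21) = -6*((v**2 + 2*D) + 21) = -6*(21 + v**2 + 2*D) = -126 - 12*D - 6*v**2)
40*(-7 + z(8, 8)) = 40*(-7 + (-126 - 12*8 - 6*8**2)) = 40*(-7 + (-126 - 96 - 6*64)) = 40*(-7 + (-126 - 96 - 384)) = 40*(-7 - 606) = 40*(-613) = -24520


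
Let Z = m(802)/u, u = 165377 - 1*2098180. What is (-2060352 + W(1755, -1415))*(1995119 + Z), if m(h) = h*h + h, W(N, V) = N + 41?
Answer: -7938144658353528356/1932803 ≈ -4.1071e+12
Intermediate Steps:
u = -1932803 (u = 165377 - 2098180 = -1932803)
W(N, V) = 41 + N
m(h) = h + h² (m(h) = h² + h = h + h²)
Z = -644006/1932803 (Z = (802*(1 + 802))/(-1932803) = (802*803)*(-1/1932803) = 644006*(-1/1932803) = -644006/1932803 ≈ -0.33320)
(-2060352 + W(1755, -1415))*(1995119 + Z) = (-2060352 + (41 + 1755))*(1995119 - 644006/1932803) = (-2060352 + 1796)*(3856171344551/1932803) = -2058556*3856171344551/1932803 = -7938144658353528356/1932803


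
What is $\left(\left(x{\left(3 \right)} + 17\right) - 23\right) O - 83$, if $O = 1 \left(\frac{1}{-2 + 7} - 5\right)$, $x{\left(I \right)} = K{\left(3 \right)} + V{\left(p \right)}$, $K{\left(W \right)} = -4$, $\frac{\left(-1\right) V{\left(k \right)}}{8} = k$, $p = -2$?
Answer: $- \frac{559}{5} \approx -111.8$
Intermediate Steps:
$V{\left(k \right)} = - 8 k$
$x{\left(I \right)} = 12$ ($x{\left(I \right)} = -4 - -16 = -4 + 16 = 12$)
$O = - \frac{24}{5}$ ($O = 1 \left(\frac{1}{5} - 5\right) = 1 \left(- \frac{24}{5}\right) = - \frac{24}{5} \approx -4.8$)
$\left(\left(x{\left(3 \right)} + 17\right) - 23\right) O - 83 = \left(\left(12 + 17\right) - 23\right) \left(- \frac{24}{5}\right) - 83 = \left(29 - 23\right) \left(- \frac{24}{5}\right) - 83 = 6 \left(- \frac{24}{5}\right) - 83 = - \frac{144}{5} - 83 = - \frac{559}{5}$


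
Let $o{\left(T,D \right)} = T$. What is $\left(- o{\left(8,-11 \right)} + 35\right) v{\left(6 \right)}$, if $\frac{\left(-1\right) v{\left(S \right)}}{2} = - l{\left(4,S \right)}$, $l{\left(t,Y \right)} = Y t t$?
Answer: $5184$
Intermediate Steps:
$l{\left(t,Y \right)} = Y t^{2}$
$v{\left(S \right)} = 32 S$ ($v{\left(S \right)} = - 2 \left(- S 4^{2}\right) = - 2 \left(- S 16\right) = - 2 \left(- 16 S\right) = 32 S$)
$\left(- o{\left(8,-11 \right)} + 35\right) v{\left(6 \right)} = \left(\left(-1\right) 8 + 35\right) 32 \cdot 6 = \left(-8 + 35\right) 192 = 27 \cdot 192 = 5184$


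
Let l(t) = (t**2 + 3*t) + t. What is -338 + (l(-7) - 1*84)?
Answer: -401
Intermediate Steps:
l(t) = t**2 + 4*t
-338 + (l(-7) - 1*84) = -338 + (-7*(4 - 7) - 1*84) = -338 + (-7*(-3) - 84) = -338 + (21 - 84) = -338 - 63 = -401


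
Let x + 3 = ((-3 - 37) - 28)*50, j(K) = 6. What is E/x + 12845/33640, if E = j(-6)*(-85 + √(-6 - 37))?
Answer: 12173587/22895384 - 6*I*√43/3403 ≈ 0.5317 - 0.011562*I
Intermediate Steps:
E = -510 + 6*I*√43 (E = 6*(-85 + √(-6 - 37)) = 6*(-85 + √(-43)) = 6*(-85 + I*√43) = -510 + 6*I*√43 ≈ -510.0 + 39.345*I)
x = -3403 (x = -3 + ((-3 - 37) - 28)*50 = -3 + (-40 - 28)*50 = -3 - 68*50 = -3 - 3400 = -3403)
E/x + 12845/33640 = (-510 + 6*I*√43)/(-3403) + 12845/33640 = (-510 + 6*I*√43)*(-1/3403) + 12845*(1/33640) = (510/3403 - 6*I*√43/3403) + 2569/6728 = 12173587/22895384 - 6*I*√43/3403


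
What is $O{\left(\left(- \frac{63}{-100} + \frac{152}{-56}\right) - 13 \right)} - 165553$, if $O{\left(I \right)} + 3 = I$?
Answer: $- \frac{115899759}{700} \approx -1.6557 \cdot 10^{5}$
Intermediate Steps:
$O{\left(I \right)} = -3 + I$
$O{\left(\left(- \frac{63}{-100} + \frac{152}{-56}\right) - 13 \right)} - 165553 = \left(-3 + \left(\left(- \frac{63}{-100} + \frac{152}{-56}\right) - 13\right)\right) - 165553 = \left(-3 + \left(\left(\left(-63\right) \left(- \frac{1}{100}\right) + 152 \left(- \frac{1}{56}\right)\right) - 13\right)\right) - 165553 = \left(-3 + \left(\left(\frac{63}{100} - \frac{19}{7}\right) - 13\right)\right) - 165553 = \left(-3 - \frac{10559}{700}\right) - 165553 = - \frac{12659}{700} - 165553 = - \frac{115899759}{700}$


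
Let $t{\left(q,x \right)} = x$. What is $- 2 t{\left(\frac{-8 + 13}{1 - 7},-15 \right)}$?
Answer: $30$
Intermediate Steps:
$- 2 t{\left(\frac{-8 + 13}{1 - 7},-15 \right)} = \left(-2\right) \left(-15\right) = 30$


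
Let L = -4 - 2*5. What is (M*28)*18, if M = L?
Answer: -7056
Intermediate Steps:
L = -14 (L = -4 - 10 = -14)
M = -14
(M*28)*18 = -14*28*18 = -392*18 = -7056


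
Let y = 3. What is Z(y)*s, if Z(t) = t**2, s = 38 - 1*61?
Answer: -207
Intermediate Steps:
s = -23 (s = 38 - 61 = -23)
Z(y)*s = 3**2*(-23) = 9*(-23) = -207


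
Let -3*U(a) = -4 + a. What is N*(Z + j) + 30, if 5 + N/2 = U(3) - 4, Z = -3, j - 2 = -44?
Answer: 810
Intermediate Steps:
j = -42 (j = 2 - 44 = -42)
U(a) = 4/3 - a/3 (U(a) = -(-4 + a)/3 = 4/3 - a/3)
N = -52/3 (N = -10 + 2*((4/3 - ⅓*3) - 4) = -10 + 2*((4/3 - 1) - 4) = -10 + 2*(⅓ - 4) = -10 + 2*(-11/3) = -10 - 22/3 = -52/3 ≈ -17.333)
N*(Z + j) + 30 = -52*(-3 - 42)/3 + 30 = -52/3*(-45) + 30 = 780 + 30 = 810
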